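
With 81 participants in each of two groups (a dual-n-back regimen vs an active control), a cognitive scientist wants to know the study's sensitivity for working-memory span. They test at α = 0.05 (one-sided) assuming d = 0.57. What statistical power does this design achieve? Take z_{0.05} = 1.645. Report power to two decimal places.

For two equal groups, power = Φ(d·√(n/2) − z_{α}).
d·√(n/2) = 0.57 × √(81/2) = 0.57 × 6.364 = 3.627.
z_β = 3.627 − 1.645 = 1.982.
Power = Φ(1.982) = 0.976.

power ≈ 0.98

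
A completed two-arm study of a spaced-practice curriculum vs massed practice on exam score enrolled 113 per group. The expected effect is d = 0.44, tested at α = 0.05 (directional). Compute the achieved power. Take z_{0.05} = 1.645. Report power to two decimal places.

For two equal groups, power = Φ(d·√(n/2) − z_{α}).
d·√(n/2) = 0.44 × √(113/2) = 0.44 × 7.517 = 3.307.
z_β = 3.307 − 1.645 = 1.662.
Power = Φ(1.662) = 0.952.

power ≈ 0.95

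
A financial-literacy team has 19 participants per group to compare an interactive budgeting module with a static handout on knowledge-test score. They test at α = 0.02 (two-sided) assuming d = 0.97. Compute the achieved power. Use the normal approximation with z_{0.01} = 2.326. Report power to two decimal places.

For two equal groups, power = Φ(d·√(n/2) − z_{α/2}).
d·√(n/2) = 0.97 × √(19/2) = 0.97 × 3.082 = 2.990.
z_β = 2.990 − 2.326 = 0.664.
Power = Φ(0.664) = 0.747.

power ≈ 0.75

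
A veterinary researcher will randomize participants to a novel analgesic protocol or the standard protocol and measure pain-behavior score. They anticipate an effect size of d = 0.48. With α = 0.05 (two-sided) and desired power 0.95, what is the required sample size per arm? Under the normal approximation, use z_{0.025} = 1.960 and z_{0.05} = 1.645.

n = 113 per group

For two independent groups with equal n: n = 2·((z_{α/2} + z_β) / d)².
z_{α/2} + z_β = 1.960 + 1.645 = 3.605.
n = 2 × (3.605 / 0.48)² = 2 × 7.510² = 2 × 56.41 = 112.8.
Round up to the next whole participant.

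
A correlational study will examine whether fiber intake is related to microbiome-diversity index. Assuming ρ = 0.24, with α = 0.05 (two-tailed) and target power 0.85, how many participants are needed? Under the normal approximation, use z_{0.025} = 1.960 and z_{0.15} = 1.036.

Fisher's z: C = ½·ln((1+r)/(1−r)) = ½·ln(1.6316) = 0.2448.
n = ((z_{α/2} + z_β)/C)² + 3.
(1.960 + 1.036) / 0.2448 = 2.996 / 0.2448 = 12.239.
n = 12.239² + 3 = 149.78 + 3 = 152.8.
Round up.

n = 153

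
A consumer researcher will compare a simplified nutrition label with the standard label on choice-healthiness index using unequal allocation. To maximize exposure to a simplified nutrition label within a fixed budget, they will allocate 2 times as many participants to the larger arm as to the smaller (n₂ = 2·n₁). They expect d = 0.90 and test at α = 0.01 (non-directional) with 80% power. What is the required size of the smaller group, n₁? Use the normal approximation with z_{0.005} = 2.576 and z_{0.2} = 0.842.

n₁ = 22

With allocation ratio k = n₂/n₁ = 2, Var(x̄₁−x̄₂) = σ²(1/n₁ + 1/(k·n₁)) = σ²·(k+1)/(k·n₁).
So n₁ = (1 + 1/k)·((z_{α/2} + z_β)/d)² = 1.500 × (3.418/0.90)².
n₁ = 1.500 × 14.42 = 21.6.
Round up: n₁ = 22, giving n₂ = 2 × 22 = 44.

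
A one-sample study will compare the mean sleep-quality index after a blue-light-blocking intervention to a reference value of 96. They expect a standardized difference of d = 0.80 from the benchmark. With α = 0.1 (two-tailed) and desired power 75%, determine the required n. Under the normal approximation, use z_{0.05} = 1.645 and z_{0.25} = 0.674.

n = 9

For a one-sample test: n = ((z_{α/2} + z_β) / d)².
z_{α/2} + z_β = 1.645 + 0.674 = 2.319.
n = (2.319 / 0.80)² = 2.899² = 8.40.
Round up.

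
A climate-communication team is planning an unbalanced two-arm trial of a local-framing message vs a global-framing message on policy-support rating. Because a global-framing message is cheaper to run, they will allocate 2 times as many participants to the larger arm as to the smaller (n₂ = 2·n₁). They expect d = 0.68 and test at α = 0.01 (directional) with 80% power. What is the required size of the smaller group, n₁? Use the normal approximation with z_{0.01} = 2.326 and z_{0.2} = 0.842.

With allocation ratio k = n₂/n₁ = 2, Var(x̄₁−x̄₂) = σ²(1/n₁ + 1/(k·n₁)) = σ²·(k+1)/(k·n₁).
So n₁ = (1 + 1/k)·((z_{α} + z_β)/d)² = 1.500 × (3.168/0.68)².
n₁ = 1.500 × 21.70 = 32.6.
Round up: n₁ = 33, giving n₂ = 2 × 33 = 66.

n₁ = 33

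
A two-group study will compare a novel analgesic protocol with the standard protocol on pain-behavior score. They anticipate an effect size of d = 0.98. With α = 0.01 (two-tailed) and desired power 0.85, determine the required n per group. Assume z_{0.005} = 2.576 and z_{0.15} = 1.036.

n = 28 per group

For two independent groups with equal n: n = 2·((z_{α/2} + z_β) / d)².
z_{α/2} + z_β = 2.576 + 1.036 = 3.612.
n = 2 × (3.612 / 0.98)² = 2 × 3.686² = 2 × 13.58 = 27.2.
Round up to the next whole participant.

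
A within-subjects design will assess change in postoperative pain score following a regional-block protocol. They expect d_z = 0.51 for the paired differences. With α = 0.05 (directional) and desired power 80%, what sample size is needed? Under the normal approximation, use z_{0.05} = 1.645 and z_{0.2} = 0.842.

For a paired (one-sample on differences) test: n = ((z_{α} + z_β) / d)².
z_{α} + z_β = 1.645 + 0.842 = 2.487.
n = (2.487 / 0.51)² = 4.876² = 23.78.
Round up.

n = 24 pairs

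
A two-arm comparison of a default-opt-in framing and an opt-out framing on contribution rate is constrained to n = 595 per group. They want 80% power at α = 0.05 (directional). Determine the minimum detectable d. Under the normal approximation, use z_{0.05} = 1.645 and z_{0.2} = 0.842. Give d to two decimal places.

d_min ≈ 0.14

For two independent groups of n = 595 each: d_min = (z_{α} + z_β)·√(2/n).
z-sum = 1.645 + 0.842 = 2.487.
d_min = 2.487 × √(2/595) = 2.487 × 0.0580 = 0.144.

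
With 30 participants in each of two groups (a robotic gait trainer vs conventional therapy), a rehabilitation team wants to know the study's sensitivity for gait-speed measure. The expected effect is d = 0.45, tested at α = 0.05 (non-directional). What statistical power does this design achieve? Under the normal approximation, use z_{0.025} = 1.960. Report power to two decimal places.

For two equal groups, power = Φ(d·√(n/2) − z_{α/2}).
d·√(n/2) = 0.45 × √(30/2) = 0.45 × 3.873 = 1.743.
z_β = 1.743 − 1.960 = -0.217.
Power = Φ(-0.217) = 0.414.

power ≈ 0.41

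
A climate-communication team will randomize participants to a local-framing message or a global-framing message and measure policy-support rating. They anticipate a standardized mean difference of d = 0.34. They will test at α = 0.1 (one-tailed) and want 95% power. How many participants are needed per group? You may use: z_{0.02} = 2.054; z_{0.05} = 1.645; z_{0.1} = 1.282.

n = 149 per group

For two independent groups with equal n: n = 2·((z_{α} + z_β) / d)².
z_{α} + z_β = 1.282 + 1.645 = 2.927.
n = 2 × (2.927 / 0.34)² = 2 × 8.609² = 2 × 74.11 = 148.2.
Round up to the next whole participant.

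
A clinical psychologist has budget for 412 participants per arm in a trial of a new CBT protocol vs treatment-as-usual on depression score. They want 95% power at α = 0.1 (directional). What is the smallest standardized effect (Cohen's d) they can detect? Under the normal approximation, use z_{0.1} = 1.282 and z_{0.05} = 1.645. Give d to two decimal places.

d_min ≈ 0.20

For two independent groups of n = 412 each: d_min = (z_{α} + z_β)·√(2/n).
z-sum = 1.282 + 1.645 = 2.927.
d_min = 2.927 × √(2/412) = 2.927 × 0.0697 = 0.204.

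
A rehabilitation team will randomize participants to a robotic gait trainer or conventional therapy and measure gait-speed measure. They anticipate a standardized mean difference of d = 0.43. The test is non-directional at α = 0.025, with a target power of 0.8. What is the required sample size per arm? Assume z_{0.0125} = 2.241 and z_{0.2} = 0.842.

n = 103 per group

For two independent groups with equal n: n = 2·((z_{α/2} + z_β) / d)².
z_{α/2} + z_β = 2.241 + 0.842 = 3.083.
n = 2 × (3.083 / 0.43)² = 2 × 7.170² = 2 × 51.41 = 102.8.
Round up to the next whole participant.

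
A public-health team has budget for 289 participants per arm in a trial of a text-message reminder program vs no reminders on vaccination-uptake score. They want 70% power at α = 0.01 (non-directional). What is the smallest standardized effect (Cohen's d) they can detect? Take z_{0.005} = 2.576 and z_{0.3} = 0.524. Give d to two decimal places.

d_min ≈ 0.26

For two independent groups of n = 289 each: d_min = (z_{α/2} + z_β)·√(2/n).
z-sum = 2.576 + 0.524 = 3.100.
d_min = 3.100 × √(2/289) = 3.100 × 0.0832 = 0.258.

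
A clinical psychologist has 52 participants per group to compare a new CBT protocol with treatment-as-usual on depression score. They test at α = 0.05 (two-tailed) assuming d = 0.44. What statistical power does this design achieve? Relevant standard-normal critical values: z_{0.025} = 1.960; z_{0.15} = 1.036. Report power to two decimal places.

For two equal groups, power = Φ(d·√(n/2) − z_{α/2}).
d·√(n/2) = 0.44 × √(52/2) = 0.44 × 5.099 = 2.244.
z_β = 2.244 − 1.960 = 0.284.
Power = Φ(0.284) = 0.612.

power ≈ 0.61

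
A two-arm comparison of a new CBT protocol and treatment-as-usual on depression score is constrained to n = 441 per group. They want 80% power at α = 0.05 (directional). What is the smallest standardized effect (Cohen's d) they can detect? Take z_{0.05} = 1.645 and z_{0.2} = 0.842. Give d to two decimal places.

For two independent groups of n = 441 each: d_min = (z_{α} + z_β)·√(2/n).
z-sum = 1.645 + 0.842 = 2.487.
d_min = 2.487 × √(2/441) = 2.487 × 0.0673 = 0.167.

d_min ≈ 0.17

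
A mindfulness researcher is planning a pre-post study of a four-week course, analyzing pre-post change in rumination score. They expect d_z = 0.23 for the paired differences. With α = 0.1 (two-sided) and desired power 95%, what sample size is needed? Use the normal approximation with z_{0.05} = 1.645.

For a paired (one-sample on differences) test: n = ((z_{α/2} + z_β) / d)².
z_{α/2} + z_β = 1.645 + 1.645 = 3.290.
n = (3.290 / 0.23)² = 14.304² = 204.61.
Round up.

n = 205 pairs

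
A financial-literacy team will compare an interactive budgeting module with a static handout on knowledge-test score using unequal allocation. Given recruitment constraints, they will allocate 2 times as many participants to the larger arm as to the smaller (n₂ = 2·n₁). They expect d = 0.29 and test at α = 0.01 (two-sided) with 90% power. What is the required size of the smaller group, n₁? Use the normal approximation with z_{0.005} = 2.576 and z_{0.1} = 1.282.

n₁ = 266

With allocation ratio k = n₂/n₁ = 2, Var(x̄₁−x̄₂) = σ²(1/n₁ + 1/(k·n₁)) = σ²·(k+1)/(k·n₁).
So n₁ = (1 + 1/k)·((z_{α/2} + z_β)/d)² = 1.500 × (3.858/0.29)².
n₁ = 1.500 × 176.98 = 265.5.
Round up: n₁ = 266, giving n₂ = 2 × 266 = 532.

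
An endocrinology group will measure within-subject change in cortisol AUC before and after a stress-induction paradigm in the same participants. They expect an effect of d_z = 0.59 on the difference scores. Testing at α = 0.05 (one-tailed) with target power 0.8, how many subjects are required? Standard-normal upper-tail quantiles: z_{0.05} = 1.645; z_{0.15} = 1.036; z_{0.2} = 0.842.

n = 18 pairs

For a paired (one-sample on differences) test: n = ((z_{α} + z_β) / d)².
z_{α} + z_β = 1.645 + 0.842 = 2.487.
n = (2.487 / 0.59)² = 4.215² = 17.77.
Round up.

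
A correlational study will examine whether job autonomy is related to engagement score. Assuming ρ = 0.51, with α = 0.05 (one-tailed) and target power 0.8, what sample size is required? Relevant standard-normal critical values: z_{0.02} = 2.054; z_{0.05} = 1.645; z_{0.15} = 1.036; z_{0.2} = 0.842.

Fisher's z: C = ½·ln((1+r)/(1−r)) = ½·ln(3.0816) = 0.5627.
n = ((z_{α} + z_β)/C)² + 3.
(1.645 + 0.842) / 0.5627 = 2.487 / 0.5627 = 4.420.
n = 4.420² + 3 = 19.53 + 3 = 22.5.
Round up.

n = 23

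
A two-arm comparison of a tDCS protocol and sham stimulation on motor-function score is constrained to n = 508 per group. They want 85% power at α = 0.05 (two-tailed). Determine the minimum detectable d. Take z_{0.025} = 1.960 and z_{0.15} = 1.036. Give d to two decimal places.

d_min ≈ 0.19

For two independent groups of n = 508 each: d_min = (z_{α/2} + z_β)·√(2/n).
z-sum = 1.960 + 1.036 = 2.996.
d_min = 2.996 × √(2/508) = 2.996 × 0.0627 = 0.188.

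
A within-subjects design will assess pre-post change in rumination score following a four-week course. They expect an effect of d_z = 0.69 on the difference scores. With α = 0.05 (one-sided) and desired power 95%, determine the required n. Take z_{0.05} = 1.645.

n = 23 pairs

For a paired (one-sample on differences) test: n = ((z_{α} + z_β) / d)².
z_{α} + z_β = 1.645 + 1.645 = 3.290.
n = (3.290 / 0.69)² = 4.768² = 22.73.
Round up.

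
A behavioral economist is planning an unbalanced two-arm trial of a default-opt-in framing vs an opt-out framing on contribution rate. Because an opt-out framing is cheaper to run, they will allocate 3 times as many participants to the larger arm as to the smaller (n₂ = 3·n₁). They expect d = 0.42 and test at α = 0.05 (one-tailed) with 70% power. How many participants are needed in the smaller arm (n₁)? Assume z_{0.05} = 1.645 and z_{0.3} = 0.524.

n₁ = 36

With allocation ratio k = n₂/n₁ = 3, Var(x̄₁−x̄₂) = σ²(1/n₁ + 1/(k·n₁)) = σ²·(k+1)/(k·n₁).
So n₁ = (1 + 1/k)·((z_{α} + z_β)/d)² = 1.333 × (2.169/0.42)².
n₁ = 1.333 × 26.67 = 35.6.
Round up: n₁ = 36, giving n₂ = 3 × 36 = 108.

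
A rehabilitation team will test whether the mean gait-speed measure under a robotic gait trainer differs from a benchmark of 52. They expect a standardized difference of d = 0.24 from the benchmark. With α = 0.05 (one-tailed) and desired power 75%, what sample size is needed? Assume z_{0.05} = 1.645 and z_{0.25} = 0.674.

n = 94

For a one-sample test: n = ((z_{α} + z_β) / d)².
z_{α} + z_β = 1.645 + 0.674 = 2.319.
n = (2.319 / 0.24)² = 9.662² = 93.36.
Round up.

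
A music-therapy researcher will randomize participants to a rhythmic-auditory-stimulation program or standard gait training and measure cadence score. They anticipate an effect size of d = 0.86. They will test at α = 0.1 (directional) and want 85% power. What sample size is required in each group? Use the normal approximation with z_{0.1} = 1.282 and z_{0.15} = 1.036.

n = 15 per group

For two independent groups with equal n: n = 2·((z_{α} + z_β) / d)².
z_{α} + z_β = 1.282 + 1.036 = 2.318.
n = 2 × (2.318 / 0.86)² = 2 × 2.695² = 2 × 7.26 = 14.5.
Round up to the next whole participant.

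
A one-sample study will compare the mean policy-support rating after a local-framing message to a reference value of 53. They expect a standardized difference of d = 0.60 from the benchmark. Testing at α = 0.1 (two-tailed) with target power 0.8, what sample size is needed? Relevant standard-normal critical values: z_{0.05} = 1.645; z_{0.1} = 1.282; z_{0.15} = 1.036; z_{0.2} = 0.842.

n = 18

For a one-sample test: n = ((z_{α/2} + z_β) / d)².
z_{α/2} + z_β = 1.645 + 0.842 = 2.487.
n = (2.487 / 0.60)² = 4.145² = 17.18.
Round up.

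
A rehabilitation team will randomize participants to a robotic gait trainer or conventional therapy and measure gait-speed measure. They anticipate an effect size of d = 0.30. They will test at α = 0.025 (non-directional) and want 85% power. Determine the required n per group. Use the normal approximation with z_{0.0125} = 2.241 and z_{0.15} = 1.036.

For two independent groups with equal n: n = 2·((z_{α/2} + z_β) / d)².
z_{α/2} + z_β = 2.241 + 1.036 = 3.277.
n = 2 × (3.277 / 0.30)² = 2 × 10.923² = 2 × 119.32 = 238.6.
Round up to the next whole participant.

n = 239 per group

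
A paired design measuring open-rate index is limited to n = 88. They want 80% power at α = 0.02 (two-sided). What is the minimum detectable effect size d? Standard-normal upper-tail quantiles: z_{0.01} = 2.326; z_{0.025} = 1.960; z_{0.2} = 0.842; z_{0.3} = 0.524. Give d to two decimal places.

d_min ≈ 0.34

For a single sample (or paired design) of n = 88: d_min = (z_{α/2} + z_β)/√n.
z-sum = 2.326 + 0.842 = 3.168.
d_min = 3.168 / √88 = 3.168 / 9.381 = 0.338.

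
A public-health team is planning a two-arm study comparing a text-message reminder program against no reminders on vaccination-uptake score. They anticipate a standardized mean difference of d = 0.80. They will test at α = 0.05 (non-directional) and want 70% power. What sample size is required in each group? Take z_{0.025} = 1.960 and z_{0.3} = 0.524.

For two independent groups with equal n: n = 2·((z_{α/2} + z_β) / d)².
z_{α/2} + z_β = 1.960 + 0.524 = 2.484.
n = 2 × (2.484 / 0.80)² = 2 × 3.105² = 2 × 9.64 = 19.3.
Round up to the next whole participant.

n = 20 per group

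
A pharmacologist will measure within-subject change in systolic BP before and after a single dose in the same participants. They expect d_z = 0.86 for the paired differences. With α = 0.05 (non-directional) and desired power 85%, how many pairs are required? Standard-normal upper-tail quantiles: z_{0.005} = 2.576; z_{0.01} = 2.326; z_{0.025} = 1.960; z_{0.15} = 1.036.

For a paired (one-sample on differences) test: n = ((z_{α/2} + z_β) / d)².
z_{α/2} + z_β = 1.960 + 1.036 = 2.996.
n = (2.996 / 0.86)² = 3.484² = 12.14.
Round up.

n = 13 pairs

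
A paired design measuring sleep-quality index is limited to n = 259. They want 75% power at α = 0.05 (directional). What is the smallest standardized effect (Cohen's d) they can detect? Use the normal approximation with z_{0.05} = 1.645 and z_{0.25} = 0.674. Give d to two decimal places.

d_min ≈ 0.14

For a single sample (or paired design) of n = 259: d_min = (z_{α} + z_β)/√n.
z-sum = 1.645 + 0.674 = 2.319.
d_min = 2.319 / √259 = 2.319 / 16.093 = 0.144.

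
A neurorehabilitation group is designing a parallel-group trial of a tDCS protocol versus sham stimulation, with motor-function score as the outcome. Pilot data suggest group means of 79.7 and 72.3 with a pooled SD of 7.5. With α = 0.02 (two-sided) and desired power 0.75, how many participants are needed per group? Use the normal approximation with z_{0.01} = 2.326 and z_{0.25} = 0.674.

Cohen's d = |M₁ − M₂| / SD_pooled = |79.7 − 72.3| / 7.5 = 7.4 / 7.5 = 0.987.
For two independent groups with equal n: n = 2·((z_{α/2} + z_β) / d)².
z_{α/2} + z_β = 2.326 + 0.674 = 3.000.
n = 2 × (3.000 / 0.987)² = 2 × 3.040² = 2 × 9.24 = 18.5.
Round up to the next whole participant.

n = 19 per group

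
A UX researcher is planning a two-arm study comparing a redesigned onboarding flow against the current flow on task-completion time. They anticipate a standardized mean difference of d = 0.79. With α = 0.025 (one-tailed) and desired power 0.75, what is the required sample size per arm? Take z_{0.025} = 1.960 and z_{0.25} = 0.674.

For two independent groups with equal n: n = 2·((z_{α} + z_β) / d)².
z_{α} + z_β = 1.960 + 0.674 = 2.634.
n = 2 × (2.634 / 0.79)² = 2 × 3.334² = 2 × 11.12 = 22.2.
Round up to the next whole participant.

n = 23 per group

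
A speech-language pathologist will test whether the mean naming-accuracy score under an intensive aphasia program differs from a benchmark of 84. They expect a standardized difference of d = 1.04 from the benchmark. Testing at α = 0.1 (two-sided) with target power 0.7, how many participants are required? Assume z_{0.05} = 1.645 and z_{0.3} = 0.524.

For a one-sample test: n = ((z_{α/2} + z_β) / d)².
z_{α/2} + z_β = 1.645 + 0.524 = 2.169.
n = (2.169 / 1.04)² = 2.086² = 4.35.
Round up.

n = 5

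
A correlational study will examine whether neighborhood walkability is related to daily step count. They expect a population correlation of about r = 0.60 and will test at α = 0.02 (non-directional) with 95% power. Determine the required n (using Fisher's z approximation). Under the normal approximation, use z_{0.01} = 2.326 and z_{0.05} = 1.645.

Fisher's z: C = ½·ln((1+r)/(1−r)) = ½·ln(4.0000) = 0.6931.
n = ((z_{α/2} + z_β)/C)² + 3.
(2.326 + 1.645) / 0.6931 = 3.971 / 0.6931 = 5.729.
n = 5.729² + 3 = 32.83 + 3 = 35.8.
Round up.

n = 36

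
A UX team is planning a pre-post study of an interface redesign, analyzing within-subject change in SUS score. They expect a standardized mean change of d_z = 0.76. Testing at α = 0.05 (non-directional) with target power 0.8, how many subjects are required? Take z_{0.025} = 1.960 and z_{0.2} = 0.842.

For a paired (one-sample on differences) test: n = ((z_{α/2} + z_β) / d)².
z_{α/2} + z_β = 1.960 + 0.842 = 2.802.
n = (2.802 / 0.76)² = 3.687² = 13.59.
Round up.

n = 14 pairs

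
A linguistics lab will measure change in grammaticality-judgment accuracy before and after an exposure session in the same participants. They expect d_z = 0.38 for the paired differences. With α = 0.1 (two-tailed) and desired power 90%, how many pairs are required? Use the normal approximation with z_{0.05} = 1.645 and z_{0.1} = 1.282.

n = 60 pairs

For a paired (one-sample on differences) test: n = ((z_{α/2} + z_β) / d)².
z_{α/2} + z_β = 1.645 + 1.282 = 2.927.
n = (2.927 / 0.38)² = 7.703² = 59.33.
Round up.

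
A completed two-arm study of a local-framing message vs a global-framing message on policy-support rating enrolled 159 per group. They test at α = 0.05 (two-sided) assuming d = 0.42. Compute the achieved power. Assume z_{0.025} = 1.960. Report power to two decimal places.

power ≈ 0.96

For two equal groups, power = Φ(d·√(n/2) − z_{α/2}).
d·√(n/2) = 0.42 × √(159/2) = 0.42 × 8.916 = 3.745.
z_β = 3.745 − 1.960 = 1.785.
Power = Φ(1.785) = 0.963.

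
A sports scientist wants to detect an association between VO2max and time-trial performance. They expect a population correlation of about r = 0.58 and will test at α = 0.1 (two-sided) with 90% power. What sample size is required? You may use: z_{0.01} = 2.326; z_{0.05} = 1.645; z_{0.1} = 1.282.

Fisher's z: C = ½·ln((1+r)/(1−r)) = ½·ln(3.7619) = 0.6625.
n = ((z_{α/2} + z_β)/C)² + 3.
(1.645 + 1.282) / 0.6625 = 2.927 / 0.6625 = 4.418.
n = 4.418² + 3 = 19.52 + 3 = 22.5.
Round up.

n = 23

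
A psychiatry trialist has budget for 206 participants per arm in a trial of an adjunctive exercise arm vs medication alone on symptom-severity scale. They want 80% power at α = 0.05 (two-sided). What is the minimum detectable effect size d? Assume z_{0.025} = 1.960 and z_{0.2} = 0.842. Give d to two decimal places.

d_min ≈ 0.28

For two independent groups of n = 206 each: d_min = (z_{α/2} + z_β)·√(2/n).
z-sum = 1.960 + 0.842 = 2.802.
d_min = 2.802 × √(2/206) = 2.802 × 0.0985 = 0.276.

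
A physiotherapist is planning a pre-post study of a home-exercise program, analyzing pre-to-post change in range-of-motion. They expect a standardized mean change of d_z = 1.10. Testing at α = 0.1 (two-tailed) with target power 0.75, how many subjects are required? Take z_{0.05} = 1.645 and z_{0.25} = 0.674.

For a paired (one-sample on differences) test: n = ((z_{α/2} + z_β) / d)².
z_{α/2} + z_β = 1.645 + 0.674 = 2.319.
n = (2.319 / 1.10)² = 2.108² = 4.44.
Round up.

n = 5 pairs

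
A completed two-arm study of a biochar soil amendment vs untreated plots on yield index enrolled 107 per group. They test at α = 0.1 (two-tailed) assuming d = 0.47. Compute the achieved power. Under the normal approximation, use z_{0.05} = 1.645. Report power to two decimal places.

For two equal groups, power = Φ(d·√(n/2) − z_{α/2}).
d·√(n/2) = 0.47 × √(107/2) = 0.47 × 7.314 = 3.438.
z_β = 3.438 − 1.645 = 1.793.
Power = Φ(1.793) = 0.963.

power ≈ 0.96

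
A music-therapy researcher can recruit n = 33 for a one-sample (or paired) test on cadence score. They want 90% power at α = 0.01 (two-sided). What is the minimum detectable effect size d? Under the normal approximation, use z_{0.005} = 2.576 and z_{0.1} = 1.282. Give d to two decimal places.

d_min ≈ 0.67

For a single sample (or paired design) of n = 33: d_min = (z_{α/2} + z_β)/√n.
z-sum = 2.576 + 1.282 = 3.858.
d_min = 3.858 / √33 = 3.858 / 5.745 = 0.672.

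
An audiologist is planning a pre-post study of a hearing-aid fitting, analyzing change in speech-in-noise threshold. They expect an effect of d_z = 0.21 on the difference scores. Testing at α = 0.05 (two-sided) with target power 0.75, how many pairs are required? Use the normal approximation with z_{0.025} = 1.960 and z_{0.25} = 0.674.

For a paired (one-sample on differences) test: n = ((z_{α/2} + z_β) / d)².
z_{α/2} + z_β = 1.960 + 0.674 = 2.634.
n = (2.634 / 0.21)² = 12.543² = 157.32.
Round up.

n = 158 pairs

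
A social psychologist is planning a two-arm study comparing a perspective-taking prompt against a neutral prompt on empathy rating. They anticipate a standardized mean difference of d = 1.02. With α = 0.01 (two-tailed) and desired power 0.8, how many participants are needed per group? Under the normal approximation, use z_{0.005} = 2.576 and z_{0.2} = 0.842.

n = 23 per group

For two independent groups with equal n: n = 2·((z_{α/2} + z_β) / d)².
z_{α/2} + z_β = 2.576 + 0.842 = 3.418.
n = 2 × (3.418 / 1.02)² = 2 × 3.351² = 2 × 11.23 = 22.5.
Round up to the next whole participant.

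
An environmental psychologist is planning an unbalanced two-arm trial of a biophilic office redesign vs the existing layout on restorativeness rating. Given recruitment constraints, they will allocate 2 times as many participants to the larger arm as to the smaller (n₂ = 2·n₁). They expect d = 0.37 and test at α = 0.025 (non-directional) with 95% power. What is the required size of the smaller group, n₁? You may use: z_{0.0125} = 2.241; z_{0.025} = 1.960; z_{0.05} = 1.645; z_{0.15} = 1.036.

n₁ = 166

With allocation ratio k = n₂/n₁ = 2, Var(x̄₁−x̄₂) = σ²(1/n₁ + 1/(k·n₁)) = σ²·(k+1)/(k·n₁).
So n₁ = (1 + 1/k)·((z_{α/2} + z_β)/d)² = 1.500 × (3.886/0.37)².
n₁ = 1.500 × 110.31 = 165.5.
Round up: n₁ = 166, giving n₂ = 2 × 166 = 332.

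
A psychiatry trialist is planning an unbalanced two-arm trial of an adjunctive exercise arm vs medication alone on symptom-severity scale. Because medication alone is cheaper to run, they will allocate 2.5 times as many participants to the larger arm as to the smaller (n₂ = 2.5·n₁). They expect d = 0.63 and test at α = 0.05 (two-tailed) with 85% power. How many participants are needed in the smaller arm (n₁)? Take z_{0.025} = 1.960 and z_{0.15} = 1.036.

With allocation ratio k = n₂/n₁ = 2.5, Var(x̄₁−x̄₂) = σ²(1/n₁ + 1/(k·n₁)) = σ²·(k+1)/(k·n₁).
So n₁ = (1 + 1/k)·((z_{α/2} + z_β)/d)² = 1.400 × (2.996/0.63)².
n₁ = 1.400 × 22.62 = 31.7.
Round up: n₁ = 32, giving n₂ = 2.5 × 32 = 80.

n₁ = 32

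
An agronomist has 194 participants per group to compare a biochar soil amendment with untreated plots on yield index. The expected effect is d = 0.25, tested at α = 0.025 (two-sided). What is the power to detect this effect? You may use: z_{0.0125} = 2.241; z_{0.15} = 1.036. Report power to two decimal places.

For two equal groups, power = Φ(d·√(n/2) − z_{α/2}).
d·√(n/2) = 0.25 × √(194/2) = 0.25 × 9.849 = 2.462.
z_β = 2.462 − 2.241 = 0.221.
Power = Φ(0.221) = 0.588.

power ≈ 0.59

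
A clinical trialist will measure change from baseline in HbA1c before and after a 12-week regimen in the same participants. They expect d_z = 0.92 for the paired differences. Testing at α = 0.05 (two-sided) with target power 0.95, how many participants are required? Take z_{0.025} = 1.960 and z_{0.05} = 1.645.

For a paired (one-sample on differences) test: n = ((z_{α/2} + z_β) / d)².
z_{α/2} + z_β = 1.960 + 1.645 = 3.605.
n = (3.605 / 0.92)² = 3.918² = 15.35.
Round up.

n = 16 pairs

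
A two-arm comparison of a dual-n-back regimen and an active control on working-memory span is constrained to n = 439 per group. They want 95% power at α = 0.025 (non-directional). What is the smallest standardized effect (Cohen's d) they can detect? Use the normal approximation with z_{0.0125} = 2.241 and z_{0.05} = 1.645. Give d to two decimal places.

For two independent groups of n = 439 each: d_min = (z_{α/2} + z_β)·√(2/n).
z-sum = 2.241 + 1.645 = 3.886.
d_min = 3.886 × √(2/439) = 3.886 × 0.0675 = 0.262.

d_min ≈ 0.26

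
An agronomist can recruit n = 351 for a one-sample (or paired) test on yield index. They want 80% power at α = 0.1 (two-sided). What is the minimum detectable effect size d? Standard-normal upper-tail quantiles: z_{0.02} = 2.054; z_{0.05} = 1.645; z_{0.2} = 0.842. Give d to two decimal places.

d_min ≈ 0.13

For a single sample (or paired design) of n = 351: d_min = (z_{α/2} + z_β)/√n.
z-sum = 1.645 + 0.842 = 2.487.
d_min = 2.487 / √351 = 2.487 / 18.735 = 0.133.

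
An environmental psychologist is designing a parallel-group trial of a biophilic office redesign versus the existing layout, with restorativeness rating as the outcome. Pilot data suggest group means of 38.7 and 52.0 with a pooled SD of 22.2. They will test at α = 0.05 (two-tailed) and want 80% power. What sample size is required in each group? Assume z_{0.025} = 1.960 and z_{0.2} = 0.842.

n = 44 per group

Cohen's d = |M₁ − M₂| / SD_pooled = |38.7 − 52.0| / 22.2 = 13.3 / 22.2 = 0.599.
For two independent groups with equal n: n = 2·((z_{α/2} + z_β) / d)².
z_{α/2} + z_β = 1.960 + 0.842 = 2.802.
n = 2 × (2.802 / 0.599)² = 2 × 4.678² = 2 × 21.88 = 43.8.
Round up to the next whole participant.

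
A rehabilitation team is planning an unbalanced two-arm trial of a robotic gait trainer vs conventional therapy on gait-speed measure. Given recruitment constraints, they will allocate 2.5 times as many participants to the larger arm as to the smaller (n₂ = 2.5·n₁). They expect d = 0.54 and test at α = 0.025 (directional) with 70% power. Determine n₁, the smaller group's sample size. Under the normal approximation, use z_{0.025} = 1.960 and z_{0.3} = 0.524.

With allocation ratio k = n₂/n₁ = 2.5, Var(x̄₁−x̄₂) = σ²(1/n₁ + 1/(k·n₁)) = σ²·(k+1)/(k·n₁).
So n₁ = (1 + 1/k)·((z_{α} + z_β)/d)² = 1.400 × (2.484/0.54)².
n₁ = 1.400 × 21.16 = 29.6.
Round up: n₁ = 30, giving n₂ = 2.5 × 30 = 75.

n₁ = 30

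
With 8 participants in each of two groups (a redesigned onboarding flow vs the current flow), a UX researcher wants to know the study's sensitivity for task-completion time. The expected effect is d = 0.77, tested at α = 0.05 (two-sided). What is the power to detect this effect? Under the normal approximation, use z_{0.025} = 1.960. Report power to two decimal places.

For two equal groups, power = Φ(d·√(n/2) − z_{α/2}).
d·√(n/2) = 0.77 × √(8/2) = 0.77 × 2.000 = 1.540.
z_β = 1.540 − 1.960 = -0.420.
Power = Φ(-0.420) = 0.337.

power ≈ 0.34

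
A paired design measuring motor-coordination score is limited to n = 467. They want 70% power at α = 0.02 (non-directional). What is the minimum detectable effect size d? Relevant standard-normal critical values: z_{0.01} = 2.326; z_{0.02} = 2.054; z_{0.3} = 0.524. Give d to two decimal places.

d_min ≈ 0.13

For a single sample (or paired design) of n = 467: d_min = (z_{α/2} + z_β)/√n.
z-sum = 2.326 + 0.524 = 2.850.
d_min = 2.850 / √467 = 2.850 / 21.610 = 0.132.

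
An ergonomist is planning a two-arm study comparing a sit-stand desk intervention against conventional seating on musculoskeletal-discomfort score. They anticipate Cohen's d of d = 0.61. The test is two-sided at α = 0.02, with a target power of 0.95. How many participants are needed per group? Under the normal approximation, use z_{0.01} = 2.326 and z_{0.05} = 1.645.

n = 85 per group

For two independent groups with equal n: n = 2·((z_{α/2} + z_β) / d)².
z_{α/2} + z_β = 2.326 + 1.645 = 3.971.
n = 2 × (3.971 / 0.61)² = 2 × 6.510² = 2 × 42.38 = 84.8.
Round up to the next whole participant.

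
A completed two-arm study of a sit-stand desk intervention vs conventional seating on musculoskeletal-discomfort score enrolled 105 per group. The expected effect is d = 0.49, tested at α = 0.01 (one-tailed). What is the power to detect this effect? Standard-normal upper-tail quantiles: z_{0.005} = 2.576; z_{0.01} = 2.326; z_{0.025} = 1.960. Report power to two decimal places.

For two equal groups, power = Φ(d·√(n/2) − z_{α}).
d·√(n/2) = 0.49 × √(105/2) = 0.49 × 7.246 = 3.550.
z_β = 3.550 − 2.326 = 1.224.
Power = Φ(1.224) = 0.890.

power ≈ 0.89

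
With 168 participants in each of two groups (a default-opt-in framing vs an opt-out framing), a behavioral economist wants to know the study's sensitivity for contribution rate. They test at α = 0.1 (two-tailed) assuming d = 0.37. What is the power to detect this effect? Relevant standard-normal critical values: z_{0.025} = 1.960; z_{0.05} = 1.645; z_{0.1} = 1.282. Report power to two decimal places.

power ≈ 0.96

For two equal groups, power = Φ(d·√(n/2) − z_{α/2}).
d·√(n/2) = 0.37 × √(168/2) = 0.37 × 9.165 = 3.391.
z_β = 3.391 − 1.645 = 1.746.
Power = Φ(1.746) = 0.960.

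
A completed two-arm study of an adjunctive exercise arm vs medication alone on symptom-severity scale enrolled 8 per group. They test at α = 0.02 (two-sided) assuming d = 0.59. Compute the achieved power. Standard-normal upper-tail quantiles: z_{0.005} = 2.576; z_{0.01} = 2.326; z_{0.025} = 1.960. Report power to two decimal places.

power ≈ 0.13

For two equal groups, power = Φ(d·√(n/2) − z_{α/2}).
d·√(n/2) = 0.59 × √(8/2) = 0.59 × 2.000 = 1.180.
z_β = 1.180 − 2.326 = -1.146.
Power = Φ(-1.146) = 0.126.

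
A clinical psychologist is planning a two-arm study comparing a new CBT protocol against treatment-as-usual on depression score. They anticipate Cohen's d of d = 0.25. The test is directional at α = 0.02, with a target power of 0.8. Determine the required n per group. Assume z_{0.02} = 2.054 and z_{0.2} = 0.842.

For two independent groups with equal n: n = 2·((z_{α} + z_β) / d)².
z_{α} + z_β = 2.054 + 0.842 = 2.896.
n = 2 × (2.896 / 0.25)² = 2 × 11.584² = 2 × 134.19 = 268.4.
Round up to the next whole participant.

n = 269 per group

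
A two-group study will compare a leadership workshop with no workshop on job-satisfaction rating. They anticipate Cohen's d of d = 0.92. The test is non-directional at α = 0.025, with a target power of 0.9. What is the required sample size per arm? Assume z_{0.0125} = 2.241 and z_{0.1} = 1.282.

For two independent groups with equal n: n = 2·((z_{α/2} + z_β) / d)².
z_{α/2} + z_β = 2.241 + 1.282 = 3.523.
n = 2 × (3.523 / 0.92)² = 2 × 3.829² = 2 × 14.66 = 29.3.
Round up to the next whole participant.

n = 30 per group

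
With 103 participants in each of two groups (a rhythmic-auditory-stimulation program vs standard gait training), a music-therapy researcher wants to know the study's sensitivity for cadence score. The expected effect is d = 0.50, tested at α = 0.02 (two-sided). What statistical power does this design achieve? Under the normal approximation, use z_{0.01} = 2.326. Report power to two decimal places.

For two equal groups, power = Φ(d·√(n/2) − z_{α/2}).
d·√(n/2) = 0.50 × √(103/2) = 0.50 × 7.176 = 3.588.
z_β = 3.588 − 2.326 = 1.262.
Power = Φ(1.262) = 0.897.

power ≈ 0.90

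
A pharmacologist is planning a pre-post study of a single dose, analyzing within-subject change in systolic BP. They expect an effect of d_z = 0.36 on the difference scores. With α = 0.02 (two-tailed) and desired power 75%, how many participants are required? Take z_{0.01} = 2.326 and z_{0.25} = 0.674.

n = 70 pairs

For a paired (one-sample on differences) test: n = ((z_{α/2} + z_β) / d)².
z_{α/2} + z_β = 2.326 + 0.674 = 3.000.
n = (3.000 / 0.36)² = 8.333² = 69.44.
Round up.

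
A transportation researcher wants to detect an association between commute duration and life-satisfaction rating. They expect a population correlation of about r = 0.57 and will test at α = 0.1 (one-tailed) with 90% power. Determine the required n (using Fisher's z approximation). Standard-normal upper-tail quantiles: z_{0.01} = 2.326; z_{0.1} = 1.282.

Fisher's z: C = ½·ln((1+r)/(1−r)) = ½·ln(3.6512) = 0.6475.
n = ((z_{α} + z_β)/C)² + 3.
(1.282 + 1.282) / 0.6475 = 2.564 / 0.6475 = 3.960.
n = 3.960² + 3 = 15.68 + 3 = 18.7.
Round up.

n = 19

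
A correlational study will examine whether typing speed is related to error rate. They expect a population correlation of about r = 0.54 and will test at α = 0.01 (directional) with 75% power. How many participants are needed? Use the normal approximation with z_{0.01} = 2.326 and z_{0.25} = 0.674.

n = 28

Fisher's z: C = ½·ln((1+r)/(1−r)) = ½·ln(3.3478) = 0.6042.
n = ((z_{α} + z_β)/C)² + 3.
(2.326 + 0.674) / 0.6042 = 3.000 / 0.6042 = 4.965.
n = 4.965² + 3 = 24.65 + 3 = 27.7.
Round up.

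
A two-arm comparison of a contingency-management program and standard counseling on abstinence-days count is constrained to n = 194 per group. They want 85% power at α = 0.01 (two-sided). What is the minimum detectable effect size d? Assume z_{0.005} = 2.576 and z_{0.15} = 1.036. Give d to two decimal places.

d_min ≈ 0.37

For two independent groups of n = 194 each: d_min = (z_{α/2} + z_β)·√(2/n).
z-sum = 2.576 + 1.036 = 3.612.
d_min = 3.612 × √(2/194) = 3.612 × 0.1015 = 0.367.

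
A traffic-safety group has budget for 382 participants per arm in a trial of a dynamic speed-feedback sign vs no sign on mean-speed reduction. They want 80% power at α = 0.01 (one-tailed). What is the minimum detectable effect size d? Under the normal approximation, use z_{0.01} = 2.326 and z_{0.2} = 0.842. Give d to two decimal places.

For two independent groups of n = 382 each: d_min = (z_{α} + z_β)·√(2/n).
z-sum = 2.326 + 0.842 = 3.168.
d_min = 3.168 × √(2/382) = 3.168 × 0.0724 = 0.229.

d_min ≈ 0.23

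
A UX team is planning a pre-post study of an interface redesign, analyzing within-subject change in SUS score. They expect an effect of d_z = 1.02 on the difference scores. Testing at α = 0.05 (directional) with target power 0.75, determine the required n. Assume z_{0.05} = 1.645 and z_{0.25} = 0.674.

For a paired (one-sample on differences) test: n = ((z_{α} + z_β) / d)².
z_{α} + z_β = 1.645 + 0.674 = 2.319.
n = (2.319 / 1.02)² = 2.274² = 5.17.
Round up.

n = 6 pairs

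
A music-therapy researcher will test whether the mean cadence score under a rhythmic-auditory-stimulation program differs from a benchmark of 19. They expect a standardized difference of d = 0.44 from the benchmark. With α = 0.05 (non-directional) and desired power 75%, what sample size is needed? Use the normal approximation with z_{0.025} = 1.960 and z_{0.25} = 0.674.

n = 36

For a one-sample test: n = ((z_{α/2} + z_β) / d)².
z_{α/2} + z_β = 1.960 + 0.674 = 2.634.
n = (2.634 / 0.44)² = 5.986² = 35.84.
Round up.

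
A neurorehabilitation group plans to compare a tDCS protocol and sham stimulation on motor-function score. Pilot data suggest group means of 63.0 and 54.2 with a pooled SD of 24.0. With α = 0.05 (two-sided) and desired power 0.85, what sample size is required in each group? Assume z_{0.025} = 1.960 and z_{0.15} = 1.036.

Cohen's d = |M₁ − M₂| / SD_pooled = |63.0 − 54.2| / 24.0 = 8.8 / 24.0 = 0.367.
For two independent groups with equal n: n = 2·((z_{α/2} + z_β) / d)².
z_{α/2} + z_β = 1.960 + 1.036 = 2.996.
n = 2 × (2.996 / 0.367)² = 2 × 8.163² = 2 × 66.64 = 133.3.
Round up to the next whole participant.

n = 134 per group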